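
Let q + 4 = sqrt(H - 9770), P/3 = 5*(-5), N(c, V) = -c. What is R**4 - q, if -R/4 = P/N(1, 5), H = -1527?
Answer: 8100000004 - I*sqrt(11297) ≈ 8.1e+9 - 106.29*I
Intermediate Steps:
P = -75 (P = 3*(5*(-5)) = 3*(-25) = -75)
q = -4 + I*sqrt(11297) (q = -4 + sqrt(-1527 - 9770) = -4 + sqrt(-11297) = -4 + I*sqrt(11297) ≈ -4.0 + 106.29*I)
R = -300 (R = -(-300)/((-1*1)) = -(-300)/(-1) = -(-300)*(-1) = -4*75 = -300)
R**4 - q = (-300)**4 - (-4 + I*sqrt(11297)) = 8100000000 + (4 - I*sqrt(11297)) = 8100000004 - I*sqrt(11297)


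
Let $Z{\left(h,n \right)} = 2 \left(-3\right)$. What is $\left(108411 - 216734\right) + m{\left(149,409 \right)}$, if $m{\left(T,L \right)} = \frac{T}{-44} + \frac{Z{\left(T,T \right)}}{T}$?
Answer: $- \frac{710188053}{6556} \approx -1.0833 \cdot 10^{5}$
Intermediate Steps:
$Z{\left(h,n \right)} = -6$
$m{\left(T,L \right)} = - \frac{6}{T} - \frac{T}{44}$ ($m{\left(T,L \right)} = \frac{T}{-44} - \frac{6}{T} = T \left(- \frac{1}{44}\right) - \frac{6}{T} = - \frac{T}{44} - \frac{6}{T} = - \frac{6}{T} - \frac{T}{44}$)
$\left(108411 - 216734\right) + m{\left(149,409 \right)} = \left(108411 - 216734\right) - \left(\frac{149}{44} + \frac{6}{149}\right) = -108323 - \frac{22465}{6556} = - \frac{710188053}{6556}$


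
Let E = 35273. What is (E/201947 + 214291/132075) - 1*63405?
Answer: -1691099738229073/26672150025 ≈ -63403.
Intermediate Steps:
(E/201947 + 214291/132075) - 1*63405 = (35273/201947 + 214291/132075) - 1*63405 = (35273*(1/201947) + 214291*(1/132075)) - 63405 = (35273/201947 + 214291/132075) - 63405 = 47934106052/26672150025 - 63405 = -1691099738229073/26672150025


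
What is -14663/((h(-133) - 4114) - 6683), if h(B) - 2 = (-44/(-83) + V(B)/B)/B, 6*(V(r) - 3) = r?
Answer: 129168155886/95094516647 ≈ 1.3583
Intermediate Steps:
V(r) = 3 + r/6
h(B) = 2 + (44/83 + (3 + B/6)/B)/B (h(B) = 2 + (-44/(-83) + (3 + B/6)/B)/B = 2 + (-44*(-1/83) + (3 + B/6)/B)/B = 2 + (44/83 + (3 + B/6)/B)/B)
-14663/((h(-133) - 4114) - 6683) = -14663/(((2 + 3/(-133)² + (347/498)/(-133)) - 4114) - 6683) = -14663/(((2 + 3*(1/17689) + (347/498)*(-1/133)) - 4114) - 6683) = -14663/(((2 + 3/17689 - 347/66234) - 4114) - 6683) = -14663/((17573587/8809122 - 4114) - 6683) = -14663/(-36223154321/8809122 - 6683) = -14663/(-95094516647/8809122) = -14663*(-8809122/95094516647) = 129168155886/95094516647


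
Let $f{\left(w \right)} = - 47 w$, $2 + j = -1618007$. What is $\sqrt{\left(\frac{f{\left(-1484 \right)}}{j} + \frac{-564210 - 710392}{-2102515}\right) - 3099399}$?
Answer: $\frac{3 i \sqrt{3985428039708809772187242155005}}{3401888192635} \approx 1760.5 i$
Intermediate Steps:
$j = -1618009$ ($j = -2 - 1618007 = -1618009$)
$\sqrt{\left(\frac{f{\left(-1484 \right)}}{j} + \frac{-564210 - 710392}{-2102515}\right) - 3099399} = \sqrt{\left(\frac{\left(-47\right) \left(-1484\right)}{-1618009} + \frac{-564210 - 710392}{-2102515}\right) - 3099399} = \sqrt{\left(69748 \left(- \frac{1}{1618009}\right) + \left(-564210 - 710392\right) \left(- \frac{1}{2102515}\right)\right) - 3099399} = \sqrt{\left(- \frac{69748}{1618009} - - \frac{1274602}{2102515}\right) - 3099399} = \sqrt{\left(- \frac{69748}{1618009} + \frac{1274602}{2102515}\right) - 3099399} = \sqrt{\frac{1915671291198}{3401888192635} - 3099399} = \sqrt{- \frac{10543806946693435167}{3401888192635}} = \frac{3 i \sqrt{3985428039708809772187242155005}}{3401888192635}$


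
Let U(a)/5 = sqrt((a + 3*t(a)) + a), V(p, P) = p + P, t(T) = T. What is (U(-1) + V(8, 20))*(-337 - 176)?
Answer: -14364 - 2565*I*sqrt(5) ≈ -14364.0 - 5735.5*I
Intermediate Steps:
V(p, P) = P + p
U(a) = 5*sqrt(5)*sqrt(a) (U(a) = 5*sqrt((a + 3*a) + a) = 5*sqrt(4*a + a) = 5*sqrt(5*a) = 5*(sqrt(5)*sqrt(a)) = 5*sqrt(5)*sqrt(a))
(U(-1) + V(8, 20))*(-337 - 176) = (5*sqrt(5)*sqrt(-1) + (20 + 8))*(-337 - 176) = (5*sqrt(5)*I + 28)*(-513) = (5*I*sqrt(5) + 28)*(-513) = (28 + 5*I*sqrt(5))*(-513) = -14364 - 2565*I*sqrt(5)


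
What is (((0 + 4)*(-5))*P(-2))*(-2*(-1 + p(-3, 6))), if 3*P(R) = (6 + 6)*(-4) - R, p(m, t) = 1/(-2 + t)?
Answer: 460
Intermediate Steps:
P(R) = -16 - R/3 (P(R) = ((6 + 6)*(-4) - R)/3 = (12*(-4) - R)/3 = (-48 - R)/3 = -16 - R/3)
(((0 + 4)*(-5))*P(-2))*(-2*(-1 + p(-3, 6))) = (((0 + 4)*(-5))*(-16 - 1/3*(-2)))*(-2*(-1 + 1/(-2 + 6))) = ((4*(-5))*(-16 + 2/3))*(-2*(-1 + 1/4)) = (-20*(-46/3))*(-2*(-1 + 1/4)) = 920*(-2*(-3/4))/3 = (920/3)*(3/2) = 460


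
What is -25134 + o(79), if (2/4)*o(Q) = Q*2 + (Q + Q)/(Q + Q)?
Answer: -24816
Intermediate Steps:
o(Q) = 2 + 4*Q (o(Q) = 2*(Q*2 + (Q + Q)/(Q + Q)) = 2*(2*Q + (2*Q)/((2*Q))) = 2*(2*Q + (2*Q)*(1/(2*Q))) = 2*(2*Q + 1) = 2*(1 + 2*Q) = 2 + 4*Q)
-25134 + o(79) = -25134 + (2 + 4*79) = -25134 + (2 + 316) = -25134 + 318 = -24816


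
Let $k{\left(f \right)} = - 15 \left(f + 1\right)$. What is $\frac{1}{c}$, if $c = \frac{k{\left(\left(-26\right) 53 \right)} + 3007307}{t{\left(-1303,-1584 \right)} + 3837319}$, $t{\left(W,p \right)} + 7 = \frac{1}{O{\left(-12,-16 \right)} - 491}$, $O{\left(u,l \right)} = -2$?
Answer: $\frac{1891794815}{1492785266} \approx 1.2673$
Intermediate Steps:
$t{\left(W,p \right)} = - \frac{3452}{493}$ ($t{\left(W,p \right)} = -7 + \frac{1}{-2 - 491} = -7 + \frac{1}{-493} = -7 - \frac{1}{493} = - \frac{3452}{493}$)
$k{\left(f \right)} = -15 - 15 f$ ($k{\left(f \right)} = - 15 \left(1 + f\right) = -15 - 15 f$)
$c = \frac{1492785266}{1891794815}$ ($c = \frac{\left(-15 - 15 \left(\left(-26\right) 53\right)\right) + 3007307}{- \frac{3452}{493} + 3837319} = \frac{\left(-15 - -20670\right) + 3007307}{\frac{1891794815}{493}} = \left(\left(-15 + 20670\right) + 3007307\right) \frac{493}{1891794815} = \left(20655 + 3007307\right) \frac{493}{1891794815} = 3027962 \cdot \frac{493}{1891794815} = \frac{1492785266}{1891794815} \approx 0.78908$)
$\frac{1}{c} = \frac{1}{\frac{1492785266}{1891794815}} = \frac{1891794815}{1492785266}$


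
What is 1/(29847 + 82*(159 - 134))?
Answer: 1/31897 ≈ 3.1351e-5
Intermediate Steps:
1/(29847 + 82*(159 - 134)) = 1/(29847 + 82*25) = 1/(29847 + 2050) = 1/31897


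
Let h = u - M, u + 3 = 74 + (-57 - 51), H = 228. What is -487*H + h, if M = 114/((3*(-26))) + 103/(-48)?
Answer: -69307301/624 ≈ -1.1107e+5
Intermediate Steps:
u = -37 (u = -3 + (74 + (-57 - 51)) = -3 + (74 - 108) = -3 - 34 = -37)
M = -2251/624 (M = 114/(-78) + 103*(-1/48) = 114*(-1/78) - 103/48 = -19/13 - 103/48 = -2251/624 ≈ -3.6074)
h = -20837/624 (h = -37 - 1*(-2251/624) = -37 + 2251/624 = -20837/624 ≈ -33.393)
-487*H + h = -487*228 - 20837/624 = -111036 - 20837/624 = -69307301/624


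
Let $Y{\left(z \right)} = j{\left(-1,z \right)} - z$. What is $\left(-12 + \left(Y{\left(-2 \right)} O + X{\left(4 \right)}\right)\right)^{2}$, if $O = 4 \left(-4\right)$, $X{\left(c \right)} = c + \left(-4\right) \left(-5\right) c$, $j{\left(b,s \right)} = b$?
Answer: $3136$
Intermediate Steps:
$Y{\left(z \right)} = -1 - z$
$X{\left(c \right)} = 21 c$ ($X{\left(c \right)} = c + 20 c = 21 c$)
$O = -16$
$\left(-12 + \left(Y{\left(-2 \right)} O + X{\left(4 \right)}\right)\right)^{2} = \left(-12 + \left(\left(-1 - -2\right) \left(-16\right) + 21 \cdot 4\right)\right)^{2} = \left(-12 + \left(\left(-1 + 2\right) \left(-16\right) + 84\right)\right)^{2} = \left(-12 + \left(1 \left(-16\right) + 84\right)\right)^{2} = \left(-12 + \left(-16 + 84\right)\right)^{2} = \left(-12 + 68\right)^{2} = 56^{2} = 3136$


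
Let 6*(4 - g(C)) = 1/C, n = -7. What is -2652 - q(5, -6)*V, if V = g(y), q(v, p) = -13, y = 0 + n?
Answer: -109187/42 ≈ -2599.7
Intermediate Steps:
y = -7 (y = 0 - 7 = -7)
g(C) = 4 - 1/(6*C)
V = 169/42 (V = 4 - 1/6/(-7) = 4 - 1/6*(-1/7) = 4 + 1/42 = 169/42 ≈ 4.0238)
-2652 - q(5, -6)*V = -2652 - (-13)*169/42 = -2652 - 1*(-2197/42) = -2652 + 2197/42 = -109187/42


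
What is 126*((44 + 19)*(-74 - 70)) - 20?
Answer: -1143092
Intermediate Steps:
126*((44 + 19)*(-74 - 70)) - 20 = 126*(63*(-144)) - 20 = 126*(-9072) - 20 = -1143072 - 20 = -1143092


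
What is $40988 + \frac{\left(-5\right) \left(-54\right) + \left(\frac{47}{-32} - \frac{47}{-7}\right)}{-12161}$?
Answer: $\frac{111653873577}{2724064} \approx 40988.0$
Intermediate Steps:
$40988 + \frac{\left(-5\right) \left(-54\right) + \left(\frac{47}{-32} - \frac{47}{-7}\right)}{-12161} = 40988 + \left(270 + \left(47 \left(- \frac{1}{32}\right) - - \frac{47}{7}\right)\right) \left(- \frac{1}{12161}\right) = 40988 + \left(270 + \left(- \frac{47}{32} + \frac{47}{7}\right)\right) \left(- \frac{1}{12161}\right) = 40988 + \left(270 + \frac{1175}{224}\right) \left(- \frac{1}{12161}\right) = 40988 + \frac{61655}{224} \left(- \frac{1}{12161}\right) = 40988 - \frac{61655}{2724064} = \frac{111653873577}{2724064}$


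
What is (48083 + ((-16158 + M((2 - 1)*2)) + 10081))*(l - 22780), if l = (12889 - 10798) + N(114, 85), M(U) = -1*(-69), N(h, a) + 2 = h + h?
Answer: -860980725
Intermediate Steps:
N(h, a) = -2 + 2*h (N(h, a) = -2 + (h + h) = -2 + 2*h)
M(U) = 69
l = 2317 (l = (12889 - 10798) + (-2 + 2*114) = 2091 + (-2 + 228) = 2091 + 226 = 2317)
(48083 + ((-16158 + M((2 - 1)*2)) + 10081))*(l - 22780) = (48083 + ((-16158 + 69) + 10081))*(2317 - 22780) = (48083 + (-16089 + 10081))*(-20463) = (48083 - 6008)*(-20463) = 42075*(-20463) = -860980725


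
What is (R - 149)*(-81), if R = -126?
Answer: 22275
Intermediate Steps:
(R - 149)*(-81) = (-126 - 149)*(-81) = -275*(-81) = 22275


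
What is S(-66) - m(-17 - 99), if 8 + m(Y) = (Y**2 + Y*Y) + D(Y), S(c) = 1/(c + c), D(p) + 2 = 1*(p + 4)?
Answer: -3536281/132 ≈ -26790.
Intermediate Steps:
D(p) = 2 + p (D(p) = -2 + 1*(p + 4) = -2 + 1*(4 + p) = -2 + (4 + p) = 2 + p)
S(c) = 1/(2*c)
m(Y) = -6 + Y + 2*Y**2 (m(Y) = -8 + ((Y**2 + Y*Y) + (2 + Y)) = -8 + ((Y**2 + Y**2) + (2 + Y)) = -8 + (2*Y**2 + (2 + Y)) = -8 + (2 + Y + 2*Y**2) = -6 + Y + 2*Y**2)
S(-66) - m(-17 - 99) = (1/2)/(-66) - (-6 + (-17 - 99) + 2*(-17 - 99)**2) = (1/2)*(-1/66) - (-6 - 116 + 2*(-116)**2) = -1/132 - (-6 - 116 + 2*13456) = -1/132 - (-6 - 116 + 26912) = -1/132 - 1*26790 = -1/132 - 26790 = -3536281/132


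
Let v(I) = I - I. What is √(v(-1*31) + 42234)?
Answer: √42234 ≈ 205.51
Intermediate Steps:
v(I) = 0
√(v(-1*31) + 42234) = √(0 + 42234) = √42234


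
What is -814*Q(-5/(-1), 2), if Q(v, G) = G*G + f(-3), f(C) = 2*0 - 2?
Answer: -1628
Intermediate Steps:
f(C) = -2 (f(C) = 0 - 2 = -2)
Q(v, G) = -2 + G**2 (Q(v, G) = G*G - 2 = G**2 - 2 = -2 + G**2)
-814*Q(-5/(-1), 2) = -814*(-2 + 2**2) = -814*(-2 + 4) = -814*2 = -11*148 = -1628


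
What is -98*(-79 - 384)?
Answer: 45374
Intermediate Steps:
-98*(-79 - 384) = -98*(-463) = 45374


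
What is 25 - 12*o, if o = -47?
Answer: 589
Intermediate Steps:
25 - 12*o = 25 - 12*(-47) = 25 + 564 = 589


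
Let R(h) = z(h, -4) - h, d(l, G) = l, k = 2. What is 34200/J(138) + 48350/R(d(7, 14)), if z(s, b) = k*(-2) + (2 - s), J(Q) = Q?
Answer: -510425/184 ≈ -2774.0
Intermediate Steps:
z(s, b) = -2 - s (z(s, b) = 2*(-2) + (2 - s) = -4 + (2 - s) = -2 - s)
R(h) = -2 - 2*h (R(h) = (-2 - h) - h = -2 - 2*h)
34200/J(138) + 48350/R(d(7, 14)) = 34200/138 + 48350/(-2 - 2*7) = 34200*(1/138) + 48350/(-2 - 14) = 5700/23 + 48350/(-16) = 5700/23 + 48350*(-1/16) = 5700/23 - 24175/8 = -510425/184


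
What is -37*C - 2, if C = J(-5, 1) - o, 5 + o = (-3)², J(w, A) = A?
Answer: 109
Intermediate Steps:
o = 4 (o = -5 + (-3)² = -5 + 9 = 4)
C = -3 (C = 1 - 1*4 = 1 - 4 = -3)
-37*C - 2 = -37*(-3) - 2 = 111 - 2 = 109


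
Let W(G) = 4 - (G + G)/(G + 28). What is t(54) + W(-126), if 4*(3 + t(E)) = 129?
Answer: 859/28 ≈ 30.679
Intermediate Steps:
W(G) = 4 - 2*G/(28 + G)
t(E) = 117/4 (t(E) = -3 + (1/4)*129 = -3 + 129/4 = 117/4)
t(54) + W(-126) = 117/4 + 2*(56 - 126)/(28 - 126) = 117/4 + 2*(-70)/(-98) = 117/4 + 2*(-1/98)*(-70) = 117/4 + 10/7 = 859/28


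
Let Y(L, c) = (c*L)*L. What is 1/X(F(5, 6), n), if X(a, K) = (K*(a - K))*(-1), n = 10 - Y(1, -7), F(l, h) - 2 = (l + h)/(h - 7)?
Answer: 1/442 ≈ 0.0022624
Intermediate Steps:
F(l, h) = 2 + (h + l)/(-7 + h) (F(l, h) = 2 + (l + h)/(h - 7) = 2 + (h + l)/(-7 + h))
Y(L, c) = c*L² (Y(L, c) = (L*c)*L = c*L²)
n = 17 (n = 10 - (-7)*1² = 10 - (-7) = 10 - 1*(-7) = 10 + 7 = 17)
X(a, K) = -K*(a - K)
1/X(F(5, 6), n) = 1/(17*(17 - (-14 + 5 + 3*6)/(-7 + 6))) = 1/(17*(17 - (-14 + 5 + 18)/(-1))) = 1/(17*(17 - (-1)*9)) = 1/(17*(17 - 1*(-9))) = 1/(17*(17 + 9)) = 1/(17*26) = 1/442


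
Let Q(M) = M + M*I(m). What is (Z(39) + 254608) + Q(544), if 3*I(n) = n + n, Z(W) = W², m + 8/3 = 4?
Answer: 2314409/9 ≈ 2.5716e+5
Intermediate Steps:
m = 4/3 (m = -8/3 + 4 = 4/3 ≈ 1.3333)
I(n) = 2*n/3 (I(n) = (n + n)/3 = (2*n)/3 = 2*n/3)
Q(M) = 17*M/9 (Q(M) = M + M*((⅔)*(4/3)) = M + M*(8/9) = M + 8*M/9 = 17*M/9)
(Z(39) + 254608) + Q(544) = (39² + 254608) + (17/9)*544 = (1521 + 254608) + 9248/9 = 256129 + 9248/9 = 2314409/9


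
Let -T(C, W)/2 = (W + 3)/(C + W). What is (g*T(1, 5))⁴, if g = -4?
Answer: 1048576/81 ≈ 12945.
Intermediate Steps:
T(C, W) = -2*(3 + W)/(C + W) (T(C, W) = -2*(W + 3)/(C + W) = -2*(3 + W)/(C + W))
(g*T(1, 5))⁴ = (-8*(-3 - 1*5)/(1 + 5))⁴ = (-8*(-3 - 5)/6)⁴ = (-8*(-8)/6)⁴ = (-4*(-8/3))⁴ = (32/3)⁴ = 1048576/81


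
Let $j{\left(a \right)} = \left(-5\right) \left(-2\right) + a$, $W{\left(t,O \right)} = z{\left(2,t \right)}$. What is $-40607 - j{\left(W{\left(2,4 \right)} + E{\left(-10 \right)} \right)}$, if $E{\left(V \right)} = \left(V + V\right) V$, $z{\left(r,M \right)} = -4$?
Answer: $-40813$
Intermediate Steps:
$E{\left(V \right)} = 2 V^{2}$ ($E{\left(V \right)} = 2 V V = 2 V^{2}$)
$W{\left(t,O \right)} = -4$
$j{\left(a \right)} = 10 + a$
$-40607 - j{\left(W{\left(2,4 \right)} + E{\left(-10 \right)} \right)} = -40607 - \left(10 - \left(4 - 2 \left(-10\right)^{2}\right)\right) = -40607 - \left(10 + \left(-4 + 2 \cdot 100\right)\right) = -40607 - \left(10 + \left(-4 + 200\right)\right) = -40607 - \left(10 + 196\right) = -40607 - 206 = -40813$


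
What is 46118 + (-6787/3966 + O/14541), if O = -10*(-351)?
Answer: 886507373467/19223202 ≈ 46117.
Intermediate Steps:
O = 3510
46118 + (-6787/3966 + O/14541) = 46118 + (-6787/3966 + 3510/14541) = 46118 + (-6787*1/3966 + 3510*(1/14541)) = 46118 + (-6787/3966 + 1170/4847) = 46118 - 28256369/19223202 = 886507373467/19223202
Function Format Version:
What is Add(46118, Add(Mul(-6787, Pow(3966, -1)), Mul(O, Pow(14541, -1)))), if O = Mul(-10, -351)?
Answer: Rational(886507373467, 19223202) ≈ 46117.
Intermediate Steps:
O = 3510
Add(46118, Add(Mul(-6787, Pow(3966, -1)), Mul(O, Pow(14541, -1)))) = Add(46118, Add(Mul(-6787, Pow(3966, -1)), Mul(3510, Pow(14541, -1)))) = Add(46118, Add(Mul(-6787, Rational(1, 3966)), Mul(3510, Rational(1, 14541)))) = Add(46118, Add(Rational(-6787, 3966), Rational(1170, 4847))) = Add(46118, Rational(-28256369, 19223202)) = Rational(886507373467, 19223202)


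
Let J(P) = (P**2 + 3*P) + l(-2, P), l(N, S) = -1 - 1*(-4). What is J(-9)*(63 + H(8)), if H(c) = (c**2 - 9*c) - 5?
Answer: 2850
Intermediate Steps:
l(N, S) = 3 (l(N, S) = -1 + 4 = 3)
J(P) = 3 + P**2 + 3*P (J(P) = (P**2 + 3*P) + 3 = 3 + P**2 + 3*P)
H(c) = -5 + c**2 - 9*c
J(-9)*(63 + H(8)) = (3 + (-9)**2 + 3*(-9))*(63 + (-5 + 8**2 - 9*8)) = (3 + 81 - 27)*(63 + (-5 + 64 - 72)) = 57*(63 - 13) = 57*50 = 2850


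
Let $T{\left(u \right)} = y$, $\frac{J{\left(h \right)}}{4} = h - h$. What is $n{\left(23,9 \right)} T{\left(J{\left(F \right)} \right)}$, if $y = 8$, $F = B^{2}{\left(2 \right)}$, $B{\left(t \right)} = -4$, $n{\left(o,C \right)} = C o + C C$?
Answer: $2304$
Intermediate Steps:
$n{\left(o,C \right)} = C^{2} + C o$ ($n{\left(o,C \right)} = C o + C^{2} = C^{2} + C o$)
$F = 16$ ($F = \left(-4\right)^{2} = 16$)
$J{\left(h \right)} = 0$ ($J{\left(h \right)} = 4 \left(h - h\right) = 4 \cdot 0 = 0$)
$T{\left(u \right)} = 8$
$n{\left(23,9 \right)} T{\left(J{\left(F \right)} \right)} = 9 \left(9 + 23\right) 8 = 9 \cdot 32 \cdot 8 = 288 \cdot 8 = 2304$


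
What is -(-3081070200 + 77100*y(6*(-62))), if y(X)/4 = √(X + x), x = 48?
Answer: 3081070200 - 5551200*I ≈ 3.0811e+9 - 5.5512e+6*I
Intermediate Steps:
y(X) = 4*√(48 + X) (y(X) = 4*√(X + 48) = 4*√(48 + X))
-(-3081070200 + 77100*y(6*(-62))) = -(-3081070200 + 308400*√(48 + 6*(-62))) = -(-3081070200 + 308400*√(48 - 372)) = -(-3081070200 + 5551200*I) = -77100*(-39962 + 72*I) = 3081070200 - 5551200*I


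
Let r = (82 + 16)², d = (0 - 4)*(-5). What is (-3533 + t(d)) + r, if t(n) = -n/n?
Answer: 6070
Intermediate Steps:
d = 20 (d = -4*(-5) = 20)
t(n) = -1 (t(n) = -1*1 = -1)
r = 9604 (r = 98² = 9604)
(-3533 + t(d)) + r = (-3533 - 1) + 9604 = -3534 + 9604 = 6070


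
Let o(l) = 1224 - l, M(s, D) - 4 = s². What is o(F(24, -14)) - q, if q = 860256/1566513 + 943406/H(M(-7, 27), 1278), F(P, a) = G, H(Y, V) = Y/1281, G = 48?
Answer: -210337578081158/9225021 ≈ -2.2801e+7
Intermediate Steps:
M(s, D) = 4 + s²
H(Y, V) = Y/1281 (H(Y, V) = Y*(1/1281) = Y/1281)
F(P, a) = 48
q = 210348426705854/9225021 (q = 860256/1566513 + 943406/(((4 + (-7)²)/1281)) = 860256*(1/1566513) + 943406/(((4 + 49)/1281)) = 95584/174057 + 943406/(((1/1281)*53)) = 95584/174057 + 943406/(53/1281) = 95584/174057 + 943406*(1281/53) = 95584/174057 + 1208503086/53 = 210348426705854/9225021 ≈ 2.2802e+7)
o(F(24, -14)) - q = (1224 - 1*48) - 1*210348426705854/9225021 = (1224 - 48) - 210348426705854/9225021 = 1176 - 210348426705854/9225021 = -210337578081158/9225021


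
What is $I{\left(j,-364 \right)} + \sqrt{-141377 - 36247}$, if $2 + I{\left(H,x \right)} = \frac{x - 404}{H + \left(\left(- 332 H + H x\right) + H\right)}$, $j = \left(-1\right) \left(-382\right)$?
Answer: $- \frac{132362}{66277} + 6 i \sqrt{4934} \approx -1.9971 + 421.45 i$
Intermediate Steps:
$j = 382$
$I{\left(H,x \right)} = -2 + \frac{-404 + x}{- 330 H + H x}$ ($I{\left(H,x \right)} = -2 + \frac{x - 404}{H + \left(\left(- 332 H + H x\right) + H\right)} = -2 + \frac{-404 + x}{H + \left(- 331 H + H x\right)} = -2 + \frac{-404 + x}{- 330 H + H x}$)
$I{\left(j,-364 \right)} + \sqrt{-141377 - 36247} = \frac{-404 - 364 + 660 \cdot 382 - 764 \left(-364\right)}{382 \left(-330 - 364\right)} + \sqrt{-141377 - 36247} = \frac{-404 - 364 + 252120 + 278096}{382 \left(-694\right)} + \sqrt{-177624} = \frac{1}{382} \left(- \frac{1}{694}\right) 529448 + 6 i \sqrt{4934} = - \frac{132362}{66277} + 6 i \sqrt{4934}$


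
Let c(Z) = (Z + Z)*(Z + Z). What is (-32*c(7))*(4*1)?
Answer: -25088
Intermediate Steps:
c(Z) = 4*Z² (c(Z) = (2*Z)*(2*Z) = 4*Z²)
(-32*c(7))*(4*1) = (-128*7²)*(4*1) = -128*49*4 = -32*196*4 = -6272*4 = -25088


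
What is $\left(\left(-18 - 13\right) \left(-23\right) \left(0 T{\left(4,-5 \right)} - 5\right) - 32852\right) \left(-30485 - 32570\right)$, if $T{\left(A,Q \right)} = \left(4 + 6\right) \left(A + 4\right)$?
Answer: $2296273935$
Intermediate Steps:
$T{\left(A,Q \right)} = 40 + 10 A$ ($T{\left(A,Q \right)} = 10 \left(4 + A\right) = 40 + 10 A$)
$\left(\left(-18 - 13\right) \left(-23\right) \left(0 T{\left(4,-5 \right)} - 5\right) - 32852\right) \left(-30485 - 32570\right) = \left(\left(-18 - 13\right) \left(-23\right) \left(0 \left(40 + 10 \cdot 4\right) - 5\right) - 32852\right) \left(-30485 - 32570\right) = \left(\left(-18 - 13\right) \left(-23\right) \left(0 \left(40 + 40\right) - 5\right) - 32852\right) \left(-63055\right) = \left(\left(-31\right) \left(-23\right) \left(0 \cdot 80 - 5\right) - 32852\right) \left(-63055\right) = \left(713 \left(0 - 5\right) - 32852\right) \left(-63055\right) = \left(713 \left(-5\right) - 32852\right) \left(-63055\right) = \left(-3565 - 32852\right) \left(-63055\right) = \left(-36417\right) \left(-63055\right) = 2296273935$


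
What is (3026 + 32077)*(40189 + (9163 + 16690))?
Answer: 2318272326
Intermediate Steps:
(3026 + 32077)*(40189 + (9163 + 16690)) = 35103*(40189 + 25853) = 35103*66042 = 2318272326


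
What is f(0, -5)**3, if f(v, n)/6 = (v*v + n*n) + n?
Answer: 1728000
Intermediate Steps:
f(v, n) = 6*n + 6*n**2 + 6*v**2 (f(v, n) = 6*((v*v + n*n) + n) = 6*((v**2 + n**2) + n) = 6*((n**2 + v**2) + n) = 6*(n + n**2 + v**2) = 6*n + 6*n**2 + 6*v**2)
f(0, -5)**3 = (6*(-5) + 6*(-5)**2 + 6*0**2)**3 = (-30 + 6*25 + 6*0)**3 = (-30 + 150 + 0)**3 = 120**3 = 1728000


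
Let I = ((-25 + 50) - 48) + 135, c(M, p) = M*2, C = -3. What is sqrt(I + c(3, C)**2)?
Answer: 2*sqrt(37) ≈ 12.166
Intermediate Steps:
c(M, p) = 2*M
I = 112 (I = (25 - 48) + 135 = -23 + 135 = 112)
sqrt(I + c(3, C)**2) = sqrt(112 + (2*3)**2) = sqrt(112 + 6**2) = sqrt(112 + 36) = sqrt(148) = 2*sqrt(37)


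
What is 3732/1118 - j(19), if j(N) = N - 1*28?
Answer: 6897/559 ≈ 12.338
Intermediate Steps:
j(N) = -28 + N (j(N) = N - 28 = -28 + N)
3732/1118 - j(19) = 3732/1118 - (-28 + 19) = 3732*(1/1118) - 1*(-9) = 1866/559 + 9 = 6897/559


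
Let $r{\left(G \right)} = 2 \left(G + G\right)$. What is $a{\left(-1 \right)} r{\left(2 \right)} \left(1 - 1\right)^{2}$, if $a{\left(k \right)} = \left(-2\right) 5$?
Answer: $0$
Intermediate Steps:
$a{\left(k \right)} = -10$
$r{\left(G \right)} = 4 G$ ($r{\left(G \right)} = 2 \cdot 2 G = 4 G$)
$a{\left(-1 \right)} r{\left(2 \right)} \left(1 - 1\right)^{2} = - 10 \cdot 4 \cdot 2 \left(1 - 1\right)^{2} = \left(-10\right) 8 \cdot 0^{2} = \left(-80\right) 0 = 0$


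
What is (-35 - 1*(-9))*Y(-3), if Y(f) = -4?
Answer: 104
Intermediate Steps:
(-35 - 1*(-9))*Y(-3) = (-35 - 1*(-9))*(-4) = (-35 + 9)*(-4) = -26*(-4) = 104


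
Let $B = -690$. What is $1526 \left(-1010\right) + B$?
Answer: $-1541950$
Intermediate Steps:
$1526 \left(-1010\right) + B = 1526 \left(-1010\right) - 690 = -1541260 - 690 = -1541950$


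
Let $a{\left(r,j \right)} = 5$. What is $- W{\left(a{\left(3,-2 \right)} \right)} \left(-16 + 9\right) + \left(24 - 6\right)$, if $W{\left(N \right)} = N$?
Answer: $53$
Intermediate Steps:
$- W{\left(a{\left(3,-2 \right)} \right)} \left(-16 + 9\right) + \left(24 - 6\right) = \left(-1\right) 5 \left(-16 + 9\right) + \left(24 - 6\right) = \left(-5\right) \left(-7\right) + \left(24 - 6\right) = 35 + 18 = 53$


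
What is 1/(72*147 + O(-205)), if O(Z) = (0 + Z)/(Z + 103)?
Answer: 102/1079773 ≈ 9.4464e-5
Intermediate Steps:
O(Z) = Z/(103 + Z)
1/(72*147 + O(-205)) = 1/(72*147 - 205/(103 - 205)) = 1/(10584 - 205/(-102)) = 1/(10584 - 205*(-1/102)) = 1/(10584 + 205/102) = 1/(1079773/102) = 102/1079773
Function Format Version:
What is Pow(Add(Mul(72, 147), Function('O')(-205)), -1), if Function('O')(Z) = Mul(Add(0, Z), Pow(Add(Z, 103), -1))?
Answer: Rational(102, 1079773) ≈ 9.4464e-5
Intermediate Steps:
Function('O')(Z) = Mul(Z, Pow(Add(103, Z), -1))
Pow(Add(Mul(72, 147), Function('O')(-205)), -1) = Pow(Add(Mul(72, 147), Mul(-205, Pow(Add(103, -205), -1))), -1) = Pow(Add(10584, Mul(-205, Pow(-102, -1))), -1) = Pow(Add(10584, Mul(-205, Rational(-1, 102))), -1) = Pow(Add(10584, Rational(205, 102)), -1) = Pow(Rational(1079773, 102), -1) = Rational(102, 1079773)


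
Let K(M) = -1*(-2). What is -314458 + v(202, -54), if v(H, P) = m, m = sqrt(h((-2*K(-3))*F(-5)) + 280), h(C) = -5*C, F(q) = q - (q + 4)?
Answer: -314458 + 10*sqrt(2) ≈ -3.1444e+5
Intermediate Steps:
F(q) = -4 (F(q) = q - (4 + q) = q + (-4 - q) = -4)
K(M) = 2
m = 10*sqrt(2) (m = sqrt(-5*(-2*2)*(-4) + 280) = sqrt(-(-20)*(-4) + 280) = sqrt(-5*16 + 280) = sqrt(-80 + 280) = sqrt(200) = 10*sqrt(2) ≈ 14.142)
v(H, P) = 10*sqrt(2)
-314458 + v(202, -54) = -314458 + 10*sqrt(2)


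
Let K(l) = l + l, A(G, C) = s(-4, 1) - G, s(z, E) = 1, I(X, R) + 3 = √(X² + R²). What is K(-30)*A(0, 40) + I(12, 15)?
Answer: -63 + 3*√41 ≈ -43.791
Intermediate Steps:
I(X, R) = -3 + √(R² + X²) (I(X, R) = -3 + √(X² + R²) = -3 + √(R² + X²))
A(G, C) = 1 - G
K(l) = 2*l
K(-30)*A(0, 40) + I(12, 15) = (2*(-30))*(1 - 1*0) + (-3 + √(15² + 12²)) = -60*(1 + 0) + (-3 + √(225 + 144)) = -60*1 + (-3 + √369) = -60 + (-3 + 3*√41) = -63 + 3*√41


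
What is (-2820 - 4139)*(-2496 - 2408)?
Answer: 34126936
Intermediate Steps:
(-2820 - 4139)*(-2496 - 2408) = -6959*(-4904) = 34126936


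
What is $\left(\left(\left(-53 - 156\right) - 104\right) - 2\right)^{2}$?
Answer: $99225$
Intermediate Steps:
$\left(\left(\left(-53 - 156\right) - 104\right) - 2\right)^{2} = \left(\left(-209 - 104\right) - 2\right)^{2} = \left(-313 - 2\right)^{2} = \left(-315\right)^{2} = 99225$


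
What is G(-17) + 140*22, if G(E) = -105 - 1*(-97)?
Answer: 3072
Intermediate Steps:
G(E) = -8 (G(E) = -105 + 97 = -8)
G(-17) + 140*22 = -8 + 140*22 = -8 + 3080 = 3072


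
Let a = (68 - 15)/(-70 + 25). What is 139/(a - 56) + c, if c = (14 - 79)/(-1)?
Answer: 160990/2573 ≈ 62.569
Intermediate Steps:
a = -53/45 (a = 53/(-45) = 53*(-1/45) = -53/45 ≈ -1.1778)
c = 65 (c = -65*(-1) = 65)
139/(a - 56) + c = 139/(-53/45 - 56) + 65 = 139/(-2573/45) + 65 = -45/2573*139 + 65 = -6255/2573 + 65 = 160990/2573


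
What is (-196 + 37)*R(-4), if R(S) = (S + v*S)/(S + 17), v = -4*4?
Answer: -9540/13 ≈ -733.85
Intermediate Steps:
v = -16
R(S) = -15*S/(17 + S) (R(S) = (S - 16*S)/(S + 17) = (-15*S)/(17 + S) = -15*S/(17 + S))
(-196 + 37)*R(-4) = (-196 + 37)*(-15*(-4)/(17 - 4)) = -(-2385)*(-4)/13 = -159*60/13 = -9540/13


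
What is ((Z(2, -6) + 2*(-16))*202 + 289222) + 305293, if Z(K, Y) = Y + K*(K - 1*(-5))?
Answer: 589667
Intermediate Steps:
Z(K, Y) = Y + K*(5 + K) (Z(K, Y) = Y + K*(K + 5) = Y + K*(5 + K))
((Z(2, -6) + 2*(-16))*202 + 289222) + 305293 = (((-6 + 2² + 5*2) + 2*(-16))*202 + 289222) + 305293 = (((-6 + 4 + 10) - 32)*202 + 289222) + 305293 = ((8 - 32)*202 + 289222) + 305293 = (-24*202 + 289222) + 305293 = (-4848 + 289222) + 305293 = 284374 + 305293 = 589667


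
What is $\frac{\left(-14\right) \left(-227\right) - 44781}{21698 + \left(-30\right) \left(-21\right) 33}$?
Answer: $- \frac{41603}{42488} \approx -0.97917$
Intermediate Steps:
$\frac{\left(-14\right) \left(-227\right) - 44781}{21698 + \left(-30\right) \left(-21\right) 33} = \frac{3178 - 44781}{21698 + 630 \cdot 33} = - \frac{41603}{21698 + 20790} = - \frac{41603}{42488}$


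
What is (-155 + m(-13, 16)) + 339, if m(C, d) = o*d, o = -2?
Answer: 152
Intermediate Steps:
m(C, d) = -2*d
(-155 + m(-13, 16)) + 339 = (-155 - 2*16) + 339 = (-155 - 32) + 339 = -187 + 339 = 152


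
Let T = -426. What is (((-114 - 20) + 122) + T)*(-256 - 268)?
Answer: 229512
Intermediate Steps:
(((-114 - 20) + 122) + T)*(-256 - 268) = (((-114 - 20) + 122) - 426)*(-256 - 268) = ((-134 + 122) - 426)*(-524) = (-12 - 426)*(-524) = -438*(-524) = 229512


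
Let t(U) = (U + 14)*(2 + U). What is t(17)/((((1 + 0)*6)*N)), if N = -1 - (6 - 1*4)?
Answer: -589/18 ≈ -32.722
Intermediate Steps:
N = -3 (N = -1 - (6 - 4) = -1 - 1*2 = -1 - 2 = -3)
t(U) = (2 + U)*(14 + U) (t(U) = (14 + U)*(2 + U) = (2 + U)*(14 + U))
t(17)/((((1 + 0)*6)*N)) = (28 + 17**2 + 16*17)/((((1 + 0)*6)*(-3))) = (28 + 289 + 272)/(((1*6)*(-3))) = 589/((6*(-3))) = 589/(-18) = 589*(-1/18) = -589/18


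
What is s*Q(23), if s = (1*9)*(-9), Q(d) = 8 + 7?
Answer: -1215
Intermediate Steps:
Q(d) = 15
s = -81 (s = 9*(-9) = -81)
s*Q(23) = -81*15 = -1215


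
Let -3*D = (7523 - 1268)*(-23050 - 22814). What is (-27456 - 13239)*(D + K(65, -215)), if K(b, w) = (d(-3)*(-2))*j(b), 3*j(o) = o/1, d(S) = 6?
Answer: -3891507395100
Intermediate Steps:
j(o) = o/3 (j(o) = (o/1)/3 = (o*1)/3 = o/3)
K(b, w) = -4*b (K(b, w) = (6*(-2))*(b/3) = -4*b)
D = 95626440 (D = -(7523 - 1268)*(-23050 - 22814)/3 = -2085*(-45864) = -1/3*(-286879320) = 95626440)
(-27456 - 13239)*(D + K(65, -215)) = (-27456 - 13239)*(95626440 - 4*65) = -40695*(95626440 - 260) = -40695*95626180 = -3891507395100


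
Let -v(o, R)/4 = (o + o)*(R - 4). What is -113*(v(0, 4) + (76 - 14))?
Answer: -7006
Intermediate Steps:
v(o, R) = -8*o*(-4 + R) (v(o, R) = -4*(o + o)*(R - 4) = -4*2*o*(-4 + R) = -8*o*(-4 + R))
-113*(v(0, 4) + (76 - 14)) = -113*(8*0*(4 - 1*4) + (76 - 14)) = -113*(8*0*(4 - 4) + 62) = -113*(8*0*0 + 62) = -113*(0 + 62) = -113*62 = -7006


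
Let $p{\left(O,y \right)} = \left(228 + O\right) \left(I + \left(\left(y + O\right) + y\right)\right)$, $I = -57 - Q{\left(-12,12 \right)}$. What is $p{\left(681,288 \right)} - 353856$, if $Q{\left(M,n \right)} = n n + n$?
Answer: $595140$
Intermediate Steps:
$Q{\left(M,n \right)} = n + n^{2}$ ($Q{\left(M,n \right)} = n^{2} + n = n + n^{2}$)
$I = -213$ ($I = -57 - 12 \left(1 + 12\right) = -57 - 12 \cdot 13 = -57 - 156 = -213$)
$p{\left(O,y \right)} = \left(228 + O\right) \left(-213 + O + 2 y\right)$ ($p{\left(O,y \right)} = \left(228 + O\right) \left(-213 + \left(\left(y + O\right) + y\right)\right) = \left(228 + O\right) \left(-213 + \left(\left(O + y\right) + y\right)\right) = \left(228 + O\right) \left(-213 + \left(O + 2 y\right)\right) = \left(228 + O\right) \left(-213 + O + 2 y\right)$)
$p{\left(681,288 \right)} - 353856 = \left(-48564 + 681^{2} + 15 \cdot 681 + 456 \cdot 288 + 2 \cdot 681 \cdot 288\right) - 353856 = \left(-48564 + 463761 + 10215 + 131328 + 392256\right) - 353856 = 948996 - 353856 = 595140$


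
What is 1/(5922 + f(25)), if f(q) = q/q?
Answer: 1/5923 ≈ 0.00016883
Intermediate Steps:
f(q) = 1
1/(5922 + f(25)) = 1/(5922 + 1) = 1/5923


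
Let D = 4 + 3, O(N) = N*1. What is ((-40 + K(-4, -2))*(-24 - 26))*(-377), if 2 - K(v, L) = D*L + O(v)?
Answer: -377000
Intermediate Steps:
O(N) = N
D = 7
K(v, L) = 2 - v - 7*L (K(v, L) = 2 - (7*L + v) = 2 - (v + 7*L) = 2 + (-v - 7*L) = 2 - v - 7*L)
((-40 + K(-4, -2))*(-24 - 26))*(-377) = ((-40 + (2 - 1*(-4) - 7*(-2)))*(-24 - 26))*(-377) = ((-40 + (2 + 4 + 14))*(-50))*(-377) = ((-40 + 20)*(-50))*(-377) = -20*(-50)*(-377) = 1000*(-377) = -377000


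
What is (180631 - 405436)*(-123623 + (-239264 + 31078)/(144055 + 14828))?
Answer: 1471858380040825/52961 ≈ 2.7791e+10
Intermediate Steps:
(180631 - 405436)*(-123623 + (-239264 + 31078)/(144055 + 14828)) = -224805*(-123623 - 208186/158883) = -224805*(-19641801295/158883) = 1471858380040825/52961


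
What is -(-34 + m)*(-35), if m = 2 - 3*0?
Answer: -1120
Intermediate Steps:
m = 2 (m = 2 + 0 = 2)
-(-34 + m)*(-35) = -(-34 + 2)*(-35) = -(-32)*(-35) = -1*1120 = -1120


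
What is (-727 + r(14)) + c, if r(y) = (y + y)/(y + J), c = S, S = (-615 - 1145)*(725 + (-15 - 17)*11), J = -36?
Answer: -7229291/11 ≈ -6.5721e+5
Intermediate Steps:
S = -656480 (S = -1760*(725 - 32*11) = -1760*(725 - 352) = -1760*373 = -656480)
c = -656480
r(y) = 2*y/(-36 + y) (r(y) = (y + y)/(y - 36) = (2*y)/(-36 + y) = 2*y/(-36 + y))
(-727 + r(14)) + c = (-727 + 2*14/(-36 + 14)) - 656480 = (-727 + 2*14/(-22)) - 656480 = (-727 + 2*14*(-1/22)) - 656480 = (-727 - 14/11) - 656480 = -8011/11 - 656480 = -7229291/11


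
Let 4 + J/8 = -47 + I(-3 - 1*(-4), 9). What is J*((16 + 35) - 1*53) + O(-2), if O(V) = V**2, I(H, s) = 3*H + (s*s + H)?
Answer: -540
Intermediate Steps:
I(H, s) = s**2 + 4*H (I(H, s) = 3*H + (s**2 + H) = 3*H + (H + s**2) = s**2 + 4*H)
J = 272 (J = -32 + 8*(-47 + (9**2 + 4*(-3 - 1*(-4)))) = -32 + 8*(-47 + (81 + 4*(-3 + 4))) = -32 + 8*(-47 + (81 + 4*1)) = -32 + 8*(-47 + (81 + 4)) = -32 + 8*(-47 + 85) = -32 + 8*38 = -32 + 304 = 272)
J*((16 + 35) - 1*53) + O(-2) = 272*((16 + 35) - 1*53) + (-2)**2 = 272*(51 - 53) + 4 = 272*(-2) + 4 = -544 + 4 = -540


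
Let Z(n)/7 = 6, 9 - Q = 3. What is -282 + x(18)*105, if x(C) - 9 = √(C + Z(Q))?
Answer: 663 + 210*√15 ≈ 1476.3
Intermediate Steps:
Q = 6 (Q = 9 - 1*3 = 9 - 3 = 6)
Z(n) = 42 (Z(n) = 7*6 = 42)
x(C) = 9 + √(42 + C) (x(C) = 9 + √(C + 42) = 9 + √(42 + C))
-282 + x(18)*105 = -282 + (9 + √(42 + 18))*105 = -282 + (9 + √60)*105 = -282 + (9 + 2*√15)*105 = -282 + (945 + 210*√15) = 663 + 210*√15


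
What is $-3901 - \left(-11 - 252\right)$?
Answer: $-3638$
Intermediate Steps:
$-3901 - \left(-11 - 252\right) = -3901 - -263 = -3901 + 263 = -3638$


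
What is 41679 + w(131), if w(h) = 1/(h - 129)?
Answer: 83359/2 ≈ 41680.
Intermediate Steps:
w(h) = 1/(-129 + h)
41679 + w(131) = 41679 + 1/(-129 + 131) = 41679 + 1/2 = 41679 + ½ = 83359/2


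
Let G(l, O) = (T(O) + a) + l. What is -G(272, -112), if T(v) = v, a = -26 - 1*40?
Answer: -94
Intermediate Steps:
a = -66 (a = -26 - 40 = -66)
G(l, O) = -66 + O + l (G(l, O) = (O - 66) + l = (-66 + O) + l = -66 + O + l)
-G(272, -112) = -(-66 - 112 + 272) = -1*94 = -94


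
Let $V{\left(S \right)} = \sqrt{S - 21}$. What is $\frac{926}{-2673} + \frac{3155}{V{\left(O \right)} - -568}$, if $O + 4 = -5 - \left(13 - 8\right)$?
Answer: $\frac{499037854}{95829723} - \frac{3155 i \sqrt{35}}{322659} \approx 5.2076 - 0.057848 i$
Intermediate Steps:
$O = -14$ ($O = -4 - \left(18 - 8\right) = -4 - 10 = -14$)
$V{\left(S \right)} = \sqrt{-21 + S}$
$\frac{926}{-2673} + \frac{3155}{V{\left(O \right)} - -568} = \frac{926}{-2673} + \frac{3155}{\sqrt{-21 - 14} - -568} = 926 \left(- \frac{1}{2673}\right) + \frac{3155}{\sqrt{-35} + 568} = - \frac{926}{2673} + \frac{3155}{i \sqrt{35} + 568} = - \frac{926}{2673} + \frac{3155}{568 + i \sqrt{35}}$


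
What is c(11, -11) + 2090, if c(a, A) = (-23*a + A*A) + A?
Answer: 1947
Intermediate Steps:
c(a, A) = A + A² - 23*a (c(a, A) = (-23*a + A²) + A = (A² - 23*a) + A = A + A² - 23*a)
c(11, -11) + 2090 = (-11 + (-11)² - 23*11) + 2090 = (-11 + 121 - 253) + 2090 = -143 + 2090 = 1947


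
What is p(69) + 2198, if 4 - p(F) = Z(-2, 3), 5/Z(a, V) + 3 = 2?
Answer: 2207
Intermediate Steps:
Z(a, V) = -5 (Z(a, V) = 5/(-3 + 2) = 5/(-1) = 5*(-1) = -5)
p(F) = 9 (p(F) = 4 - 1*(-5) = 4 + 5 = 9)
p(69) + 2198 = 9 + 2198 = 2207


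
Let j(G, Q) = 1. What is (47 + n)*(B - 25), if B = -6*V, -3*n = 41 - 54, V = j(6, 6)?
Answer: -4774/3 ≈ -1591.3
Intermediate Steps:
V = 1
n = 13/3 (n = -(41 - 54)/3 = -⅓*(-13) = 13/3 ≈ 4.3333)
B = -6 (B = -6*1 = -6)
(47 + n)*(B - 25) = (47 + 13/3)*(-6 - 25) = (154/3)*(-31) = -4774/3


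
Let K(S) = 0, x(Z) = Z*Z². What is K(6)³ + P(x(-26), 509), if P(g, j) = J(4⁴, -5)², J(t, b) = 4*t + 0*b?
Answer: 1048576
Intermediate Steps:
x(Z) = Z³
J(t, b) = 4*t (J(t, b) = 4*t + 0 = 4*t)
P(g, j) = 1048576 (P(g, j) = (4*4⁴)² = (4*256)² = 1024² = 1048576)
K(6)³ + P(x(-26), 509) = 0³ + 1048576 = 0 + 1048576 = 1048576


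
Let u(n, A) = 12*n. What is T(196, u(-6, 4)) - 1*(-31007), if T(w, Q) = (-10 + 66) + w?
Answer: 31259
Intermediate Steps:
T(w, Q) = 56 + w
T(196, u(-6, 4)) - 1*(-31007) = (56 + 196) - 1*(-31007) = 252 + 31007 = 31259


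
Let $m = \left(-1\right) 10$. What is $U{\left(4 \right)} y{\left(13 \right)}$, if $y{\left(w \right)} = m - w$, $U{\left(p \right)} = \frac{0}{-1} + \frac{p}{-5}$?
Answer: $\frac{92}{5} \approx 18.4$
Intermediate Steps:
$m = -10$
$U{\left(p \right)} = - \frac{p}{5}$ ($U{\left(p \right)} = 0 \left(-1\right) + p \left(- \frac{1}{5}\right) = 0 - \frac{p}{5} = - \frac{p}{5}$)
$y{\left(w \right)} = -10 - w$
$U{\left(4 \right)} y{\left(13 \right)} = \left(- \frac{1}{5}\right) 4 \left(-10 - 13\right) = - \frac{4 \left(-10 - 13\right)}{5} = \left(- \frac{4}{5}\right) \left(-23\right) = \frac{92}{5}$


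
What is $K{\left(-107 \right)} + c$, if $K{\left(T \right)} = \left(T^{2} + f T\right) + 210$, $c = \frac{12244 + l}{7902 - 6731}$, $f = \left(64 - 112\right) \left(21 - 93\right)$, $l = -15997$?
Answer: $- \frac{419377496}{1171} \approx -3.5814 \cdot 10^{5}$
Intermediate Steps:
$f = 3456$ ($f = \left(-48\right) \left(-72\right) = 3456$)
$c = - \frac{3753}{1171}$ ($c = \frac{12244 - 15997}{7902 - 6731} = - \frac{3753}{1171} \approx -3.205$)
$K{\left(T \right)} = 210 + T^{2} + 3456 T$ ($K{\left(T \right)} = \left(T^{2} + 3456 T\right) + 210 = 210 + T^{2} + 3456 T$)
$K{\left(-107 \right)} + c = \left(210 + \left(-107\right)^{2} + 3456 \left(-107\right)\right) - \frac{3753}{1171} = \left(210 + 11449 - 369792\right) - \frac{3753}{1171} = -358133 - \frac{3753}{1171} = - \frac{419377496}{1171}$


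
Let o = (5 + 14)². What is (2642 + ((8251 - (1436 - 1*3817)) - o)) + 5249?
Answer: 18162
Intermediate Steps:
o = 361 (o = 19² = 361)
(2642 + ((8251 - (1436 - 1*3817)) - o)) + 5249 = (2642 + ((8251 - (1436 - 1*3817)) - 1*361)) + 5249 = (2642 + ((8251 - (1436 - 3817)) - 361)) + 5249 = (2642 + ((8251 - 1*(-2381)) - 361)) + 5249 = (2642 + ((8251 + 2381) - 361)) + 5249 = (2642 + (10632 - 361)) + 5249 = (2642 + 10271) + 5249 = 12913 + 5249 = 18162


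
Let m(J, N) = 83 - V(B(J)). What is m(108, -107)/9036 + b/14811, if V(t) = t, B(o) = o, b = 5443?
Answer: 16270891/44610732 ≈ 0.36473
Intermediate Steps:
m(J, N) = 83 - J
m(108, -107)/9036 + b/14811 = (83 - 1*108)/9036 + 5443/14811 = (83 - 108)*(1/9036) + 5443*(1/14811) = -25*1/9036 + 5443/14811 = -25/9036 + 5443/14811 = 16270891/44610732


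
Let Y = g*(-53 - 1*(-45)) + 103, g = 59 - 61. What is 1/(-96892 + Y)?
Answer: -1/96773 ≈ -1.0333e-5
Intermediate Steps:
g = -2
Y = 119 (Y = -2*(-53 - 1*(-45)) + 103 = -2*(-53 + 45) + 103 = -2*(-8) + 103 = 16 + 103 = 119)
1/(-96892 + Y) = 1/(-96892 + 119) = 1/(-96773) = -1/96773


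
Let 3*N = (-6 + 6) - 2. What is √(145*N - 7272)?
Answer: I*√66318/3 ≈ 85.841*I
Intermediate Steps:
N = -⅔ (N = ((-6 + 6) - 2)/3 = (0 - 2)/3 = (⅓)*(-2) = -⅔ ≈ -0.66667)
√(145*N - 7272) = √(145*(-⅔) - 7272) = √(-290/3 - 7272) = √(-22106/3) = I*√66318/3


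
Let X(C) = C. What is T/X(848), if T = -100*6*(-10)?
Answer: 375/53 ≈ 7.0755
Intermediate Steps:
T = 6000 (T = -600*(-10) = 6000)
T/X(848) = 6000/848 = 6000*(1/848) = 375/53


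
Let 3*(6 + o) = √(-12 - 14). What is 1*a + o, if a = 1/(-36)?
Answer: -217/36 + I*√26/3 ≈ -6.0278 + 1.6997*I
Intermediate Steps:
a = -1/36 ≈ -0.027778
o = -6 + I*√26/3 (o = -6 + √(-12 - 14)/3 = -6 + √(-26)/3 = -6 + (I*√26)/3 = -6 + I*√26/3 ≈ -6.0 + 1.6997*I)
1*a + o = 1*(-1/36) + (-6 + I*√26/3) = -1/36 + (-6 + I*√26/3) = -217/36 + I*√26/3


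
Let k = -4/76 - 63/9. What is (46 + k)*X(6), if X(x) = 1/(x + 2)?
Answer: 185/38 ≈ 4.8684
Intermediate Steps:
X(x) = 1/(2 + x)
k = -134/19 (k = -4*1/76 - 63*1/9 = -1/19 - 7 = -134/19 ≈ -7.0526)
(46 + k)*X(6) = (46 - 134/19)/(2 + 6) = (740/19)/8 = (740/19)*(1/8) = 185/38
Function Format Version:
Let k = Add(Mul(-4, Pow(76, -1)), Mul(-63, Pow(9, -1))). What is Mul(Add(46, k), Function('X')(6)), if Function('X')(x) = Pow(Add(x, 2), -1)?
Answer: Rational(185, 38) ≈ 4.8684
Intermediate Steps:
Function('X')(x) = Pow(Add(2, x), -1)
k = Rational(-134, 19) (k = Add(Mul(-4, Rational(1, 76)), Mul(-63, Rational(1, 9))) = Add(Rational(-1, 19), -7) = Rational(-134, 19) ≈ -7.0526)
Mul(Add(46, k), Function('X')(6)) = Mul(Add(46, Rational(-134, 19)), Pow(Add(2, 6), -1)) = Mul(Rational(740, 19), Pow(8, -1)) = Mul(Rational(740, 19), Rational(1, 8)) = Rational(185, 38)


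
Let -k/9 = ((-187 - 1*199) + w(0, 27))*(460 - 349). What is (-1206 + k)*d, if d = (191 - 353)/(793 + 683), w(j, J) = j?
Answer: -1729836/41 ≈ -42191.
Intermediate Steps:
k = 385614 (k = -9*((-187 - 1*199) + 0)*(460 - 349) = -9*((-187 - 199) + 0)*111 = -9*(-386 + 0)*111 = -(-3474)*111 = -9*(-42846) = 385614)
d = -9/82 (d = -162/1476 = -162*1/1476 = -9/82 ≈ -0.10976)
(-1206 + k)*d = (-1206 + 385614)*(-9/82) = 384408*(-9/82) = -1729836/41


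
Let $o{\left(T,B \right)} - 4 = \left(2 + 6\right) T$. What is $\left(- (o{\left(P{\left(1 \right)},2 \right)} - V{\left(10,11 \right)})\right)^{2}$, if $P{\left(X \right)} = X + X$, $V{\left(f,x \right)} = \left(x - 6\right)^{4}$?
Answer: $366025$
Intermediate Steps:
$V{\left(f,x \right)} = \left(-6 + x\right)^{4}$ ($V{\left(f,x \right)} = \left(x - 6\right)^{4} = \left(-6 + x\right)^{4}$)
$P{\left(X \right)} = 2 X$
$o{\left(T,B \right)} = 4 + 8 T$ ($o{\left(T,B \right)} = 4 + \left(2 + 6\right) T = 4 + 8 T$)
$\left(- (o{\left(P{\left(1 \right)},2 \right)} - V{\left(10,11 \right)})\right)^{2} = \left(- (\left(4 + 8 \cdot 2 \cdot 1\right) - \left(-6 + 11\right)^{4})\right)^{2} = \left(- (\left(4 + 8 \cdot 2\right) - 5^{4})\right)^{2} = \left(- (\left(4 + 16\right) - 625)\right)^{2} = \left(- (20 - 625)\right)^{2} = \left(\left(-1\right) \left(-605\right)\right)^{2} = 605^{2} = 366025$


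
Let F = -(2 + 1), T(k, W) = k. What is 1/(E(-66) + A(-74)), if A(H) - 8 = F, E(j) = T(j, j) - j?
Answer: ⅕ ≈ 0.20000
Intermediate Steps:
E(j) = 0 (E(j) = j - j = 0)
F = -3 (F = -1*3 = -3)
A(H) = 5 (A(H) = 8 - 3 = 5)
1/(E(-66) + A(-74)) = 1/(0 + 5) = 1/5 = ⅕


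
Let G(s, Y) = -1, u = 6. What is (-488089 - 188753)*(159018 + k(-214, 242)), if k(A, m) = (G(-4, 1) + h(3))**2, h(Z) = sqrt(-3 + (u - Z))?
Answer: -107630737998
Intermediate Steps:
h(Z) = sqrt(3 - Z) (h(Z) = sqrt(-3 + (6 - Z)) = sqrt(3 - Z))
k(A, m) = 1 (k(A, m) = (-1 + sqrt(3 - 1*3))**2 = (-1 + sqrt(3 - 3))**2 = (-1 + sqrt(0))**2 = (-1 + 0)**2 = (-1)**2 = 1)
(-488089 - 188753)*(159018 + k(-214, 242)) = (-488089 - 188753)*(159018 + 1) = -676842*159019 = -107630737998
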